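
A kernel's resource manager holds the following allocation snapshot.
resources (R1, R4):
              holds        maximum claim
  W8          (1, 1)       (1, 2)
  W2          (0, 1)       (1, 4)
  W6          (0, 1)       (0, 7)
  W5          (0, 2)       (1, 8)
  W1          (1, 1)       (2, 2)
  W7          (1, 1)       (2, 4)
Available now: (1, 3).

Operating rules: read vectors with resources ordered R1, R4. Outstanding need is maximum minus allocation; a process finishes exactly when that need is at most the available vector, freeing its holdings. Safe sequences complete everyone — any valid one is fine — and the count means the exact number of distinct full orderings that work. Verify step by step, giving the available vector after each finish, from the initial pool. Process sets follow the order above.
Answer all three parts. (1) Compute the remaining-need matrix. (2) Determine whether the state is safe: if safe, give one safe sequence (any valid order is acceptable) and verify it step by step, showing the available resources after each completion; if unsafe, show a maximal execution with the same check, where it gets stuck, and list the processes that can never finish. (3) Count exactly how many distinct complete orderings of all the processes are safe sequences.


(1) Need matrix, components ordered R1, R4:
  W8: (0, 1)
  W2: (1, 3)
  W6: (0, 6)
  W5: (1, 6)
  W1: (1, 1)
  W7: (1, 3)
(2) SAFE, for example via the order W1, W8, W7, W5, W6, W2.
Key observation: the first exact fit in this order is W1 — it needs (1, 1) with (1, 3) free, meeting a requested resource to the last unit.
Walking it through:
  pool = (1, 3)
  W1 needs (1, 1) <= (1, 3) -> finishes; pool += (1, 1) = (2, 4)
  W8 needs (0, 1) <= (2, 4) -> finishes; pool += (1, 1) = (3, 5)
  W7 needs (1, 3) <= (3, 5) -> finishes; pool += (1, 1) = (4, 6)
  W5 needs (1, 6) <= (4, 6) -> finishes; pool += (0, 2) = (4, 8)
  W6 needs (0, 6) <= (4, 8) -> finishes; pool += (0, 1) = (4, 9)
  W2 needs (1, 3) <= (4, 9) -> finishes; pool += (0, 1) = (4, 10)
(3) The exact count: 144 of the possible complete orderings are safe sequences.


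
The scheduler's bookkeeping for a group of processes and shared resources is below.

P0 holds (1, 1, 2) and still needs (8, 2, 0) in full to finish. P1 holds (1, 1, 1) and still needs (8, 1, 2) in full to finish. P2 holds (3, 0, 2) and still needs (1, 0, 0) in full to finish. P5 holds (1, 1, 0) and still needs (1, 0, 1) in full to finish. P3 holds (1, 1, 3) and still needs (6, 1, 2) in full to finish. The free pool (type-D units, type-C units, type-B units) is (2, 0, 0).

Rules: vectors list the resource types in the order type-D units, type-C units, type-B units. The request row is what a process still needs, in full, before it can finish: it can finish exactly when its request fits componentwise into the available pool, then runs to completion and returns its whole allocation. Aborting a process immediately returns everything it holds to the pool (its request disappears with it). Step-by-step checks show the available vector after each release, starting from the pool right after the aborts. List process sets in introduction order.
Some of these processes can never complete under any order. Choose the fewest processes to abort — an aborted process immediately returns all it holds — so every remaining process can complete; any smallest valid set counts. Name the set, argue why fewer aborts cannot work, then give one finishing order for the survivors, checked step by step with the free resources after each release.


Abort P0.
Key observation: the deadlocked P1 becomes finishable only because P0 released (1, 1, 2); it completes at step 4 below.
Minimality: the empty abort set fails — the state is deadlocked as it stands.
Survivors finish in the order: P5, P2, P3, P1. Walking it through (pool after the aborts first):
  pool = (3, 1, 2)
  run P5 (needs (1, 0, 1), free (3, 1, 2)); after release of (1, 1, 0) the pool is (4, 2, 2)
  run P2 (needs (1, 0, 0), free (4, 2, 2)); after release of (3, 0, 2) the pool is (7, 2, 4)
  run P3 (needs (6, 1, 2), free (7, 2, 4)); after release of (1, 1, 3) the pool is (8, 3, 7)
  run P1 (needs (8, 1, 2), free (8, 3, 7)); after release of (1, 1, 1) the pool is (9, 4, 8)


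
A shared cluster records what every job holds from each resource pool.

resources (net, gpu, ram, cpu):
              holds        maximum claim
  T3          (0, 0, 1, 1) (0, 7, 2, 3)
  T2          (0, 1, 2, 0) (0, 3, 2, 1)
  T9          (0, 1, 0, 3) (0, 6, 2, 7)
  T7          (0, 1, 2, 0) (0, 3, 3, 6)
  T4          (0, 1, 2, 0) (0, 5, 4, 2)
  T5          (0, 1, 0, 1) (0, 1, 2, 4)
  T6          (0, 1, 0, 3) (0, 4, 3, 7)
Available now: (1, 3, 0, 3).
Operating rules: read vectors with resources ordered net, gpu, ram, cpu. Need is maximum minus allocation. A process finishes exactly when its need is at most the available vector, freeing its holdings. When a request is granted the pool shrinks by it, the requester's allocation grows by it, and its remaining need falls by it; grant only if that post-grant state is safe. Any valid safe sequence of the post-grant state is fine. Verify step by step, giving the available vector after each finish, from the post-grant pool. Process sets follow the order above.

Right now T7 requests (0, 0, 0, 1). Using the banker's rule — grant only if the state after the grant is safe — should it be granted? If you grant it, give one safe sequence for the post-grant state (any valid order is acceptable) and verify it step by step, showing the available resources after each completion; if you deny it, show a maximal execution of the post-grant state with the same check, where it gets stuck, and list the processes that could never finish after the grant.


DENY — the pretend-granted state is unsafe.
Key observation: after T2, T4 the pool peaks at (1, 5, 4, 2), and each blocked process is short somewhere: T3 on gpu; T9 on cpu; T7 on cpu; T5 on cpu; T6 on cpu.
On the post-grant state, T2, T4 is a maximal run — nothing extends it. Step-by-step check:
  pool = (1, 3, 0, 2)
  T2: need (0, 2, 0, 1) fits (1, 3, 0, 2); releases (0, 1, 2, 0), pool now (1, 4, 2, 2)
  T4: need (0, 4, 2, 2) fits (1, 4, 2, 2); releases (0, 1, 2, 0), pool now (1, 5, 4, 2)
  T3 cannot run: need (0, 7, 1, 2) vs free (1, 5, 4, 2) (insufficient gpu)
  T9 cannot run: need (0, 5, 2, 4) vs free (1, 5, 4, 2) (insufficient cpu)
  T7 cannot run: need (0, 2, 1, 5) vs free (1, 5, 4, 2) (insufficient cpu)
  T5 cannot run: need (0, 0, 2, 3) vs free (1, 5, 4, 2) (insufficient cpu)
  T6 cannot run: need (0, 3, 3, 4) vs free (1, 5, 4, 2) (insufficient cpu)
Processes that could never finish after the grant: T3, T9, T7, T5 and T6.


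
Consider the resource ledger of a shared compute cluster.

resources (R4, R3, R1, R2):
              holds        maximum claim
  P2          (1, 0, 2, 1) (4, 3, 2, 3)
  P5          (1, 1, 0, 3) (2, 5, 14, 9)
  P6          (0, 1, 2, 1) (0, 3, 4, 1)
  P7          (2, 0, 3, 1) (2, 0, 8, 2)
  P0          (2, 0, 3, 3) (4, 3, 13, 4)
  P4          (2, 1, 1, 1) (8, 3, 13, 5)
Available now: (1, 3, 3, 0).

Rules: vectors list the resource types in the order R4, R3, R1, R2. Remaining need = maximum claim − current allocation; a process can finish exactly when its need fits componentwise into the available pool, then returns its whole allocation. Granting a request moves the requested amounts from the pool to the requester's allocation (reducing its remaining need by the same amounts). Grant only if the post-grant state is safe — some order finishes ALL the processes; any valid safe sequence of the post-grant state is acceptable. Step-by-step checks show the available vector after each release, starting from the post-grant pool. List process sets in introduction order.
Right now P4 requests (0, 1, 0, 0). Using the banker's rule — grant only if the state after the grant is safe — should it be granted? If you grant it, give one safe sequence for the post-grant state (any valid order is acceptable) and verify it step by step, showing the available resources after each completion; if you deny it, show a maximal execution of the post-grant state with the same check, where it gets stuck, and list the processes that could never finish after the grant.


GRANT — the state after the grant stays safe, e.g. via P6, P7, P2, P0, P4, P5.
Key observation: (1, 2, 3, 0) free after granting still covers P6 first, and each release covers the next.
Check on the post-grant state, step by step:
  pool = (1, 2, 3, 0)
  P6: need (0, 2, 2, 0) fits (1, 2, 3, 0); releases (0, 1, 2, 1), pool now (1, 3, 5, 1)
  P7: need (0, 0, 5, 1) fits (1, 3, 5, 1); releases (2, 0, 3, 1), pool now (3, 3, 8, 2)
  P2: need (3, 3, 0, 2) fits (3, 3, 8, 2); releases (1, 0, 2, 1), pool now (4, 3, 10, 3)
  P0: need (2, 3, 10, 1) fits (4, 3, 10, 3); releases (2, 0, 3, 3), pool now (6, 3, 13, 6)
  P4: need (6, 1, 12, 4) fits (6, 3, 13, 6); releases (2, 2, 1, 1), pool now (8, 5, 14, 7)
  P5: need (1, 4, 14, 6) fits (8, 5, 14, 7); releases (1, 1, 0, 3), pool now (9, 6, 14, 10)


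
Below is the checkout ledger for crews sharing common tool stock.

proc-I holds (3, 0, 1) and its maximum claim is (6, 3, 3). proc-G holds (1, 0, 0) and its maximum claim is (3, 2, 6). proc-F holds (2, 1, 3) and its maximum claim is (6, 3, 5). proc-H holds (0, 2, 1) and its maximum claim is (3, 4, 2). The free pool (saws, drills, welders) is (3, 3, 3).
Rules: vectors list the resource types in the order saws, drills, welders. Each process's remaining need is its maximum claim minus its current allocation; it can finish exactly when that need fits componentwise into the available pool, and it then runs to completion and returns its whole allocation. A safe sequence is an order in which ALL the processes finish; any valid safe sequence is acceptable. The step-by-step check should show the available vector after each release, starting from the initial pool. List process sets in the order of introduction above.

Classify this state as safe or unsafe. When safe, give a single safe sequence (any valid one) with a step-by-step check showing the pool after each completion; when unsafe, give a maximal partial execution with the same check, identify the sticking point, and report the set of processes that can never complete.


The state is SAFE; one workable sequence: proc-I, proc-F, proc-G, proc-H.
Key observation: the order's first zero-slack moment is proc-I ((3, 3, 2) needed, (3, 3, 3) free — a requested resource with nothing to spare).
Check, step by step:
  pool = (3, 3, 3)
  proc-I needs (3, 3, 2) <= (3, 3, 3) -> finishes; pool += (3, 0, 1) = (6, 3, 4)
  proc-F needs (4, 2, 2) <= (6, 3, 4) -> finishes; pool += (2, 1, 3) = (8, 4, 7)
  proc-G needs (2, 2, 6) <= (8, 4, 7) -> finishes; pool += (1, 0, 0) = (9, 4, 7)
  proc-H needs (3, 2, 1) <= (9, 4, 7) -> finishes; pool += (0, 2, 1) = (9, 6, 8)


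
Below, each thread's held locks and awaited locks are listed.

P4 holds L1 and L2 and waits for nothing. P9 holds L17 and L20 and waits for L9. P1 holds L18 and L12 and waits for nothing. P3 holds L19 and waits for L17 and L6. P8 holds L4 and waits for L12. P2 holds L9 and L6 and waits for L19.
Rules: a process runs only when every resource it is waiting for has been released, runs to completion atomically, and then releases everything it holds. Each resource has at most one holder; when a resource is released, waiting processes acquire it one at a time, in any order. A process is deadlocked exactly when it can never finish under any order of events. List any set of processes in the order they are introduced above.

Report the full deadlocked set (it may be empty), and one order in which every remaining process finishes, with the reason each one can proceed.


Deadlocked: P9, P3 and P2.
Key observation: P9 -> P2 -> P3 -> P9 is a circular wait — nothing in it can go first; no other process is dragged down with it.
A valid finishing order for the others: P4, P1, P8.
Walking it through:
  run P4 (it waits on nothing); releases L1 and L2
  run P1 (it waits on nothing); releases L18 and L12
  run P8 (all its waits — L12 — are resolved); releases L4


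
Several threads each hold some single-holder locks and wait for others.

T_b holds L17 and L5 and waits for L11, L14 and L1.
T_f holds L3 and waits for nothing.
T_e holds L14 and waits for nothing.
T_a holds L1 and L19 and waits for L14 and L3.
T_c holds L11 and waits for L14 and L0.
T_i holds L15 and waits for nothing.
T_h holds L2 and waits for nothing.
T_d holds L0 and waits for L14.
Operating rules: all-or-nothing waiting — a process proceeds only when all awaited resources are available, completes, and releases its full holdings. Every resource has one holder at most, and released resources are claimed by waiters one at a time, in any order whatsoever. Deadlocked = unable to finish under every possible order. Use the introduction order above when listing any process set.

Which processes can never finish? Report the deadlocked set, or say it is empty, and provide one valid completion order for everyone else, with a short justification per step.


No process is deadlocked.
Key observation: every chain of waits terminates; starting from the processes that wait on nothing, all the rest unlock in turn.
The rest can finish in the order T_e, T_d, T_c, T_i, T_f, T_a, T_h, T_b.
Step-by-step check:
  T_e: no waits; runs immediately, freeing L14
  run T_d (all its waits — L14 — are resolved); releases L0
  run T_c (all its waits — L14 and L0 — are resolved); releases L11
  T_i: no waits; runs immediately, freeing L15
  T_f: no waits; runs immediately, freeing L3
  run T_a (all its waits — L14 and L3 — are resolved); releases L1 and L19
  T_h: no waits; runs immediately, freeing L2
  run T_b (all its waits — L11, L14 and L1 — are resolved); releases L17 and L5


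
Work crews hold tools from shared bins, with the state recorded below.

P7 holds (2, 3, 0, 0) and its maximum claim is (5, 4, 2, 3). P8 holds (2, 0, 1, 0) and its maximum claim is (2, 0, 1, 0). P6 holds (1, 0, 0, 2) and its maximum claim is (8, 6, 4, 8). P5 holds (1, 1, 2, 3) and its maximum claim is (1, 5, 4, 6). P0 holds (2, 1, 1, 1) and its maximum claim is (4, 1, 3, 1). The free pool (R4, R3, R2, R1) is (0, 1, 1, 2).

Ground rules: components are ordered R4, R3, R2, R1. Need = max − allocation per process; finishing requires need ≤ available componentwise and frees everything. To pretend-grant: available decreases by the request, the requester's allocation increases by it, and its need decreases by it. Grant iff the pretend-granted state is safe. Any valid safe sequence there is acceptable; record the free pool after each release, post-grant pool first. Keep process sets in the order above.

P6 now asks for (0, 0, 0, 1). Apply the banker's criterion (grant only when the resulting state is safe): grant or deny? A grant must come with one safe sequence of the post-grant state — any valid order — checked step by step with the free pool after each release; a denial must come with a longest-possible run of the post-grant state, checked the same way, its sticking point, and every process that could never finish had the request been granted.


DENY. Granting would leave the state unsafe.
Key observation: no order helps: past P8, P0, the free pool tops out at (4, 2, 3, 2), below what each blocked process needs in R1.
After a pretend grant, a maximal execution: P8, P0 — then nothing else fits. Check, step by step:
  pool = (0, 1, 1, 1)
  P8 needs (0, 0, 0, 0) <= (0, 1, 1, 1) -> finishes; pool += (2, 0, 1, 0) = (2, 1, 2, 1)
  P0 needs (2, 0, 2, 0) <= (2, 1, 2, 1) -> finishes; pool += (2, 1, 1, 1) = (4, 2, 3, 2)
  blocked: P7 wants (3, 1, 2, 3), pool (4, 2, 3, 2) — not enough R1
  blocked: P6 wants (7, 6, 4, 5), pool (4, 2, 3, 2) — not enough R4, R3, R2 and R1
  blocked: P5 wants (0, 4, 2, 3), pool (4, 2, 3, 2) — not enough R3 and R1
Had the request been granted, P7, P6 and P5 could never finish.


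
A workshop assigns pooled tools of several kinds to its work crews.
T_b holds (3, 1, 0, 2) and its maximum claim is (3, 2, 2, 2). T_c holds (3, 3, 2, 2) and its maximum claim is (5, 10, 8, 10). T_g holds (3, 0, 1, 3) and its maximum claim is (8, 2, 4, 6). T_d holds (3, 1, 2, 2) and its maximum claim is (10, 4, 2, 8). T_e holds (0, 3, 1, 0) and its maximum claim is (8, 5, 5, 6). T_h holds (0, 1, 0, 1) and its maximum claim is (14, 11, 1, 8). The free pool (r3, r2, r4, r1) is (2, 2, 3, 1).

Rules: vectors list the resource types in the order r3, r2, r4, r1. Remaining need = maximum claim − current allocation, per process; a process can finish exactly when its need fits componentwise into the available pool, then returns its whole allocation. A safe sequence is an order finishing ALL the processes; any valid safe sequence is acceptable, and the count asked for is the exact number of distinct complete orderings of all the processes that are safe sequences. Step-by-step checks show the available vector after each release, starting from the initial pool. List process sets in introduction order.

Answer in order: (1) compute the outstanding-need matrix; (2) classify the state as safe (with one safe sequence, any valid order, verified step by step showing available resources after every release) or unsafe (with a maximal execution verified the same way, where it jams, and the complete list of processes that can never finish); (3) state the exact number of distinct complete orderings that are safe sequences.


(1) Remaining need (order r3, r2, r4, r1):
  T_b: (0, 1, 2, 0)
  T_c: (2, 7, 6, 8)
  T_g: (5, 2, 3, 3)
  T_d: (7, 3, 0, 6)
  T_e: (8, 2, 4, 6)
  T_h: (14, 10, 1, 7)
(2) SAFE. One safe sequence: T_b, T_g, T_d, T_e, T_c, T_h.
Key observation: T_g is the earliest step where a requested resource binds exactly: need (5, 2, 3, 3), pool (5, 3, 3, 3) at its turn.
Walking it through:
  pool = (2, 2, 3, 1)
  run T_b (needs (0, 1, 2, 0), free (2, 2, 3, 1)); after release of (3, 1, 0, 2) the pool is (5, 3, 3, 3)
  run T_g (needs (5, 2, 3, 3), free (5, 3, 3, 3)); after release of (3, 0, 1, 3) the pool is (8, 3, 4, 6)
  run T_d (needs (7, 3, 0, 6), free (8, 3, 4, 6)); after release of (3, 1, 2, 2) the pool is (11, 4, 6, 8)
  run T_e (needs (8, 2, 4, 6), free (11, 4, 6, 8)); after release of (0, 3, 1, 0) the pool is (11, 7, 7, 8)
  run T_c (needs (2, 7, 6, 8), free (11, 7, 7, 8)); after release of (3, 3, 2, 2) the pool is (14, 10, 9, 10)
  run T_h (needs (14, 10, 1, 7), free (14, 10, 9, 10)); after release of (0, 1, 0, 1) the pool is (14, 11, 9, 11)
(3) Exactly 2 of the possible complete orderings are safe sequences.


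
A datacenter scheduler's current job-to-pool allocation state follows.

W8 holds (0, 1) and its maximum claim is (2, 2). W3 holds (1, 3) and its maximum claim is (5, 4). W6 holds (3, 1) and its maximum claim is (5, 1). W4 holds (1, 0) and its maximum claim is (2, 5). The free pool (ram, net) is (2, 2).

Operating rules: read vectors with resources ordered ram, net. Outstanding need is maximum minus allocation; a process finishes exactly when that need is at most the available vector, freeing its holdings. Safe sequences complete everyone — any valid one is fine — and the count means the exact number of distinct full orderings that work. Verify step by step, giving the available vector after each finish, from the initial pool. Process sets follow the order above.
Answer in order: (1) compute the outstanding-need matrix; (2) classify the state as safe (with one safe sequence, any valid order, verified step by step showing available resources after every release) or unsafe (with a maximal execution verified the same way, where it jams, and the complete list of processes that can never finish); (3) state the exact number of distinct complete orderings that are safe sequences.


(1) Remaining need (order ram, net):
  W8: (2, 1)
  W3: (4, 1)
  W6: (2, 0)
  W4: (1, 5)
(2) The state is SAFE; one workable sequence: W8, W6, W3, W4.
Key observation: the first exact fit in this order is W8 — it needs (2, 1) with (2, 2) free, meeting a requested resource to the last unit.
Check, step by step:
  pool = (2, 2)
  W8: need (2, 1) fits (2, 2); releases (0, 1), pool now (2, 3)
  W6: need (2, 0) fits (2, 3); releases (3, 1), pool now (5, 4)
  W3: need (4, 1) fits (5, 4); releases (1, 3), pool now (6, 7)
  W4: need (1, 5) fits (6, 7); releases (1, 0), pool now (7, 7)
(3) Precisely 4 of the possible complete orderings are safe sequences.


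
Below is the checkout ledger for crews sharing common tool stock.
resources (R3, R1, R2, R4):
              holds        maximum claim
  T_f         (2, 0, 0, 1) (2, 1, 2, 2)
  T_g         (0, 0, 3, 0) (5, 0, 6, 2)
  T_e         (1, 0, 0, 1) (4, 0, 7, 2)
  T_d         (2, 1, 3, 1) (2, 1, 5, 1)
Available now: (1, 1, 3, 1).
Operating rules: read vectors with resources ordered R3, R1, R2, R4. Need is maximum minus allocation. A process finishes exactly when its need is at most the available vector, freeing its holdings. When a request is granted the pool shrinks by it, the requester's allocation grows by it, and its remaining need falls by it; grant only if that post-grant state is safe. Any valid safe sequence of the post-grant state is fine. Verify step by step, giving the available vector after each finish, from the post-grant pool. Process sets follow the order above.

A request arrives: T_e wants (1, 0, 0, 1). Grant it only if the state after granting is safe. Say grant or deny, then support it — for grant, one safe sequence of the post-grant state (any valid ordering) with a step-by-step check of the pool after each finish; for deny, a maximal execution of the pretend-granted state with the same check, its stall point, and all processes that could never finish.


DENY: after the grant no complete ordering would exist.
Key observation: after T_d, T_f the pool peaks at (4, 2, 6, 2), and each blocked process is short somewhere: T_g on R3; T_e on R2.
On the post-grant state, T_d, T_f is a maximal run — nothing extends it. Check, step by step:
  pool = (0, 1, 3, 0)
  T_d needs (0, 0, 2, 0) <= (0, 1, 3, 0) -> finishes; pool += (2, 1, 3, 1) = (2, 2, 6, 1)
  T_f needs (0, 1, 2, 1) <= (2, 2, 6, 1) -> finishes; pool += (2, 0, 0, 1) = (4, 2, 6, 2)
  T_g cannot run: need (5, 0, 3, 2) vs free (4, 2, 6, 2) (insufficient R3)
  T_e cannot run: need (2, 0, 7, 0) vs free (4, 2, 6, 2) (insufficient R2)
Had the request been granted, T_g and T_e could never finish.


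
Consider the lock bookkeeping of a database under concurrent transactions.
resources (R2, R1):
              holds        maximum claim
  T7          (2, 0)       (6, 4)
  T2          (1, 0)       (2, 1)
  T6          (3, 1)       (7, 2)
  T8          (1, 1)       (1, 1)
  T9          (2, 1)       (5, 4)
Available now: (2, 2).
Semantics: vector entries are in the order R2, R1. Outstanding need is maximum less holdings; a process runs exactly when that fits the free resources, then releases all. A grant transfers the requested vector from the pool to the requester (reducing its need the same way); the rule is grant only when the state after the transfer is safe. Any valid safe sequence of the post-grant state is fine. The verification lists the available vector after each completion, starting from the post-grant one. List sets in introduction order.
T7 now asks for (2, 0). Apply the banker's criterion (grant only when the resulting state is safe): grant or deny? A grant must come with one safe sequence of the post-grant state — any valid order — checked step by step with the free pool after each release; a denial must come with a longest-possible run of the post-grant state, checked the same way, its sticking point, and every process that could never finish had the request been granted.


DENY: after the grant no complete ordering would exist.
Key observation: after T8, T2 the pool peaks at (2, 3), and each blocked process is short somewhere: T7 on R1; T6 on R2; T9 on R2.
After a pretend grant, a maximal execution: T8, T2 — then nothing else fits. Check, step by step:
  pool = (0, 2)
  run T8 (needs (0, 0), free (0, 2)); after release of (1, 1) the pool is (1, 3)
  run T2 (needs (1, 1), free (1, 3)); after release of (1, 0) the pool is (2, 3)
  blocked: T7 wants (2, 4), pool (2, 3) — not enough R1
  blocked: T6 wants (4, 1), pool (2, 3) — not enough R2
  blocked: T9 wants (3, 3), pool (2, 3) — not enough R2
Had the request been granted, T7, T6 and T9 could never finish.


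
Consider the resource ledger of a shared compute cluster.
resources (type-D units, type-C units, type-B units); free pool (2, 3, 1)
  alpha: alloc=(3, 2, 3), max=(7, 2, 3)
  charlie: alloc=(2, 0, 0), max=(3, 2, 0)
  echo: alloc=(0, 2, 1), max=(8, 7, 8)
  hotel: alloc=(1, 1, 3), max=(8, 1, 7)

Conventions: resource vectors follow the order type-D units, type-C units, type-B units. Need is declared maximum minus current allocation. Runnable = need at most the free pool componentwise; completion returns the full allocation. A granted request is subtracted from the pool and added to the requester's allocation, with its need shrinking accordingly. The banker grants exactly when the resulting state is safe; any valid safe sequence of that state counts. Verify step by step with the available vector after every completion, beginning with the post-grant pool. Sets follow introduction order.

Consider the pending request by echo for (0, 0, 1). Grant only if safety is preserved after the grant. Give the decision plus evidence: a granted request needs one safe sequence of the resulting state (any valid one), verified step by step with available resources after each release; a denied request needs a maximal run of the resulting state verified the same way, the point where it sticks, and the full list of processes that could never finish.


DENY. Granting would leave the state unsafe.
Key observation: the wall is type-B units: completing charlie, alpha brings the pool only to (7, 5, 3), and all the rest need more.
After a pretend grant, a maximal execution: charlie, alpha — then nothing else fits. Step-by-step check:
  pool = (2, 3, 0)
  charlie: need (1, 2, 0) fits (2, 3, 0); releases (2, 0, 0), pool now (4, 3, 0)
  alpha: need (4, 0, 0) fits (4, 3, 0); releases (3, 2, 3), pool now (7, 5, 3)
  blocked: echo wants (8, 5, 6), pool (7, 5, 3) — not enough type-D units and type-B units
  blocked: hotel wants (7, 0, 4), pool (7, 5, 3) — not enough type-B units
Processes that could never finish after the grant: echo and hotel.


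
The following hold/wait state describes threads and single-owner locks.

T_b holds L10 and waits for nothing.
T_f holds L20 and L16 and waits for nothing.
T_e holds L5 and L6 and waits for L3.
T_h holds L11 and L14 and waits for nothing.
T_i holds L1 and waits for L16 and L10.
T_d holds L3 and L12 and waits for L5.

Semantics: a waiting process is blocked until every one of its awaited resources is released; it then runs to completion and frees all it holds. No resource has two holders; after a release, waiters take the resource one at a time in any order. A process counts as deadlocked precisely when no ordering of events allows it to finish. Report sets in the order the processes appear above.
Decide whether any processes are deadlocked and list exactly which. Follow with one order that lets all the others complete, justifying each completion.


Deadlocked: T_e and T_d.
Key observation: nobody on the ring T_e -> T_d -> T_e can start until another member finishes, which never happens; no other process is dragged down with it.
The rest can finish in the order T_f, T_b, T_i, T_h.
Walking it through:
  T_f waits on nothing -> runs at once and releases L20 and L16
  T_b waits on nothing -> runs at once and releases L10
  T_i waits on L16 and L10 — all released -> runs and releases L1
  T_h waits on nothing -> runs at once and releases L11 and L14


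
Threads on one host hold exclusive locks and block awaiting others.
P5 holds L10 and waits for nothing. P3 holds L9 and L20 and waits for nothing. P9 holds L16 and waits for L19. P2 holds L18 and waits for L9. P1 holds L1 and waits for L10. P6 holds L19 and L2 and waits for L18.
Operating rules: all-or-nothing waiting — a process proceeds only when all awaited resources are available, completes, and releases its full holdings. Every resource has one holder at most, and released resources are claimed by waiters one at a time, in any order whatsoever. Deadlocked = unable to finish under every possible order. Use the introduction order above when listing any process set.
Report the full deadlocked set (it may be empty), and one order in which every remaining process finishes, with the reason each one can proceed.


Nothing here is deadlocked.
Key observation: every chain of waits terminates; starting from the processes that wait on nothing, all the rest unlock in turn.
A valid finishing order for the others: P5, P1, P3, P2, P6, P9.
Verifying each step:
  run P5 (it waits on nothing); releases L10
  P1 waits on L10 — all released -> runs and releases L1
  run P3 (it waits on nothing); releases L9 and L20
  P2 waits on L9 — all released -> runs and releases L18
  P6 waits on L18 — all released -> runs and releases L19 and L2
  P9 waits on L19 — all released -> runs and releases L16


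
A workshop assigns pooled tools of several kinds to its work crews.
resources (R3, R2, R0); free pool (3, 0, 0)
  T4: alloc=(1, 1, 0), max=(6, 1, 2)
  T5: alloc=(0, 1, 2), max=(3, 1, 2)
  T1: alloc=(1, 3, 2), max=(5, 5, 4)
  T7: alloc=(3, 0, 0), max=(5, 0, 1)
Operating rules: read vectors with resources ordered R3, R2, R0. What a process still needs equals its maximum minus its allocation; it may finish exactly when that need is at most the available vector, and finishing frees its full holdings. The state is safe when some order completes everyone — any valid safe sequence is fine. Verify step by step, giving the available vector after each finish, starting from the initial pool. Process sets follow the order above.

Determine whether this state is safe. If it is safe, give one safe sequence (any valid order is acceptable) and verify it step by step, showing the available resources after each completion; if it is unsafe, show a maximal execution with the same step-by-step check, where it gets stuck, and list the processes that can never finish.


SAFE, for example via the order T5, T7, T4, T1.
Key observation: at T5 the run first touches a limit — (3, 0, 0) against (3, 0, 0), exact on a resource it actually requests.
Check, step by step:
  pool = (3, 0, 0)
  T5: need (3, 0, 0) fits (3, 0, 0); releases (0, 1, 2), pool now (3, 1, 2)
  T7: need (2, 0, 1) fits (3, 1, 2); releases (3, 0, 0), pool now (6, 1, 2)
  T4: need (5, 0, 2) fits (6, 1, 2); releases (1, 1, 0), pool now (7, 2, 2)
  T1: need (4, 2, 2) fits (7, 2, 2); releases (1, 3, 2), pool now (8, 5, 4)


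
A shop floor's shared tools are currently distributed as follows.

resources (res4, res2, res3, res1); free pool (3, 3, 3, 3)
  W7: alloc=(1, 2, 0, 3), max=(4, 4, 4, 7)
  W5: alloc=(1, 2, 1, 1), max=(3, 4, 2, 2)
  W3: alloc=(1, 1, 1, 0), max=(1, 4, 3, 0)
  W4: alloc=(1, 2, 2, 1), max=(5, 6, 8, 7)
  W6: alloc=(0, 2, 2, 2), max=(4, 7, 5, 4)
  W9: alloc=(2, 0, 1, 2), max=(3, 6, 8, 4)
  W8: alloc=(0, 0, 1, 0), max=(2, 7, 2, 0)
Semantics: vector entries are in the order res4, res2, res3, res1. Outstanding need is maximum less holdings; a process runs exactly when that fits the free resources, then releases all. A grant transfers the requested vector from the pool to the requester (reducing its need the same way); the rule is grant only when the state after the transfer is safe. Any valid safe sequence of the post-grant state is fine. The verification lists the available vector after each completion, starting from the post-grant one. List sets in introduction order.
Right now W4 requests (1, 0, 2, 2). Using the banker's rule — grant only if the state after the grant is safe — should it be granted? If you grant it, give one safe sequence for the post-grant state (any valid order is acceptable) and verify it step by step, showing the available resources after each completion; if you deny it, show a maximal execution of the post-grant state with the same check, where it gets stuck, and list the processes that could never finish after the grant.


GRANT — the state after the grant stays safe, e.g. via W5, W3, W6, W4, W9, W7, W8.
Key observation: even at the reduced pool (2, 3, 1, 1), W5 fits immediately, so safety survives the grant.
Verifying the post-grant state step by step:
  pool = (2, 3, 1, 1)
  W5 needs (2, 2, 1, 1) <= (2, 3, 1, 1) -> finishes; pool += (1, 2, 1, 1) = (3, 5, 2, 2)
  W3 needs (0, 3, 2, 0) <= (3, 5, 2, 2) -> finishes; pool += (1, 1, 1, 0) = (4, 6, 3, 2)
  W6 needs (4, 5, 3, 2) <= (4, 6, 3, 2) -> finishes; pool += (0, 2, 2, 2) = (4, 8, 5, 4)
  W4 needs (3, 4, 4, 4) <= (4, 8, 5, 4) -> finishes; pool += (2, 2, 4, 3) = (6, 10, 9, 7)
  W9 needs (1, 6, 7, 2) <= (6, 10, 9, 7) -> finishes; pool += (2, 0, 1, 2) = (8, 10, 10, 9)
  W7 needs (3, 2, 4, 4) <= (8, 10, 10, 9) -> finishes; pool += (1, 2, 0, 3) = (9, 12, 10, 12)
  W8 needs (2, 7, 1, 0) <= (9, 12, 10, 12) -> finishes; pool += (0, 0, 1, 0) = (9, 12, 11, 12)


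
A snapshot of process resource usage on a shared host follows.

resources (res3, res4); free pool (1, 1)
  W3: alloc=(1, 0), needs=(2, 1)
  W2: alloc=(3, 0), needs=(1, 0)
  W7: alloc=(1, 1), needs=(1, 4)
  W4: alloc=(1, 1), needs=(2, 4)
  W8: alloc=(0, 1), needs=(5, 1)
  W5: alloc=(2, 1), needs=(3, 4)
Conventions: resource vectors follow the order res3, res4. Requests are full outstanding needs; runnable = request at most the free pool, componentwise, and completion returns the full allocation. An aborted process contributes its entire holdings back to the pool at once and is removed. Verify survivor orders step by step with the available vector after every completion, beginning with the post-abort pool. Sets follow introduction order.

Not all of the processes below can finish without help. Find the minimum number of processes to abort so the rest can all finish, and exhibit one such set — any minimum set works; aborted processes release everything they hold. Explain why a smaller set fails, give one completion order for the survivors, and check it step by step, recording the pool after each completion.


The answer: abort W7 and W5.
Key observation: W4 was stuck for good until W7 and W5 gave back (3, 2); in the order shown it finishes at step 4.
Minimality, checking each single-abort alternative: W3 alone leaves W7 blocked (short on res4); W2 alone leaves W7 blocked (short on res4); W7 alone leaves W4 blocked (short on res4); W4 alone leaves W7 blocked (short on res4); W8 alone leaves W7 blocked (short on res4); W5 alone leaves W7 blocked (short on res4).
The survivors complete as W3, W2, W8, W4. Verifying each step (starting from the post-abort pool):
  pool = (4, 3)
  W3: need (2, 1) fits (4, 3); releases (1, 0), pool now (5, 3)
  W2: need (1, 0) fits (5, 3); releases (3, 0), pool now (8, 3)
  W8: need (5, 1) fits (8, 3); releases (0, 1), pool now (8, 4)
  W4: need (2, 4) fits (8, 4); releases (1, 1), pool now (9, 5)


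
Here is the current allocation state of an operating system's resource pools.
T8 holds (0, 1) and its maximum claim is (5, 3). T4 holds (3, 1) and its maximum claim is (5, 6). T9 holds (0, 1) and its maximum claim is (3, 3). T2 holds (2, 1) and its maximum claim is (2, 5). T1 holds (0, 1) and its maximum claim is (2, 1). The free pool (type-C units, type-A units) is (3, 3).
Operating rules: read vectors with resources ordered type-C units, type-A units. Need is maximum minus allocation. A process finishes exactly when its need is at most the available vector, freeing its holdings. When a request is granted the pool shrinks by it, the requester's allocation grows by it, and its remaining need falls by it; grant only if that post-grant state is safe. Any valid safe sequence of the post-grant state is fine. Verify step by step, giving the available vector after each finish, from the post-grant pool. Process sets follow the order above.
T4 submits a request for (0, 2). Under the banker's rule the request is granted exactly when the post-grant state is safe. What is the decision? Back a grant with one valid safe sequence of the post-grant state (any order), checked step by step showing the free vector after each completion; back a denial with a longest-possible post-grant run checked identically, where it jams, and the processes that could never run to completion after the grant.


GRANT — the state after the grant stays safe, e.g. via T1, T9, T4, T2, T8.
Key observation: the transfer keeps a workable pool ((3, 1)); T1 starts the safe sequence.
Check on the post-grant state, step by step:
  pool = (3, 1)
  run T1 (needs (2, 0), free (3, 1)); after release of (0, 1) the pool is (3, 2)
  run T9 (needs (3, 2), free (3, 2)); after release of (0, 1) the pool is (3, 3)
  run T4 (needs (2, 3), free (3, 3)); after release of (3, 3) the pool is (6, 6)
  run T2 (needs (0, 4), free (6, 6)); after release of (2, 1) the pool is (8, 7)
  run T8 (needs (5, 2), free (8, 7)); after release of (0, 1) the pool is (8, 8)


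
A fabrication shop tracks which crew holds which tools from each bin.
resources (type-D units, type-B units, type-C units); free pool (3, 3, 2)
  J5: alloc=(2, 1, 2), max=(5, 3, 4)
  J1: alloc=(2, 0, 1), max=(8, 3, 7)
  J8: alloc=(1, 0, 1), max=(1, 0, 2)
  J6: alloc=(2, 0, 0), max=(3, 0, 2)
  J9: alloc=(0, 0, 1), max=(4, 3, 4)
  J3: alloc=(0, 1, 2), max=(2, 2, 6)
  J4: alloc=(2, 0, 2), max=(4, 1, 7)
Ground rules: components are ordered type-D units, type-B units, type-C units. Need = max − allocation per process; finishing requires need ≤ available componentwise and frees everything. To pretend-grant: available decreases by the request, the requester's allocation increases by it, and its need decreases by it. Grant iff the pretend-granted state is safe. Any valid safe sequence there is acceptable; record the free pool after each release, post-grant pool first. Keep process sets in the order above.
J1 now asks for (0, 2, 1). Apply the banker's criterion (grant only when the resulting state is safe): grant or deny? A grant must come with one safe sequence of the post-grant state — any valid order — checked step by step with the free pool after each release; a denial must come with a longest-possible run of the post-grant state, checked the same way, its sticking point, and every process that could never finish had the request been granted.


DENY: after the grant no complete ordering would exist.
Key observation: after J8, J6 the pool peaks at (6, 1, 2), and each blocked process is short somewhere: J5 on type-B units; J1 on type-C units; J9 on type-B units, type-C units; J3 on type-C units; J4 on type-C units.
After a pretend grant, a maximal execution: J8, J6 — then nothing else fits. Verifying each step:
  pool = (3, 1, 1)
  run J8 (needs (0, 0, 1), free (3, 1, 1)); after release of (1, 0, 1) the pool is (4, 1, 2)
  run J6 (needs (1, 0, 2), free (4, 1, 2)); after release of (2, 0, 0) the pool is (6, 1, 2)
  blocked: J5 wants (3, 2, 2), pool (6, 1, 2) — not enough type-B units
  blocked: J1 wants (6, 1, 5), pool (6, 1, 2) — not enough type-C units
  blocked: J9 wants (4, 3, 3), pool (6, 1, 2) — not enough type-B units and type-C units
  blocked: J3 wants (2, 1, 4), pool (6, 1, 2) — not enough type-C units
  blocked: J4 wants (2, 1, 5), pool (6, 1, 2) — not enough type-C units
Had the request been granted, J5, J1, J9, J3 and J4 could never finish.


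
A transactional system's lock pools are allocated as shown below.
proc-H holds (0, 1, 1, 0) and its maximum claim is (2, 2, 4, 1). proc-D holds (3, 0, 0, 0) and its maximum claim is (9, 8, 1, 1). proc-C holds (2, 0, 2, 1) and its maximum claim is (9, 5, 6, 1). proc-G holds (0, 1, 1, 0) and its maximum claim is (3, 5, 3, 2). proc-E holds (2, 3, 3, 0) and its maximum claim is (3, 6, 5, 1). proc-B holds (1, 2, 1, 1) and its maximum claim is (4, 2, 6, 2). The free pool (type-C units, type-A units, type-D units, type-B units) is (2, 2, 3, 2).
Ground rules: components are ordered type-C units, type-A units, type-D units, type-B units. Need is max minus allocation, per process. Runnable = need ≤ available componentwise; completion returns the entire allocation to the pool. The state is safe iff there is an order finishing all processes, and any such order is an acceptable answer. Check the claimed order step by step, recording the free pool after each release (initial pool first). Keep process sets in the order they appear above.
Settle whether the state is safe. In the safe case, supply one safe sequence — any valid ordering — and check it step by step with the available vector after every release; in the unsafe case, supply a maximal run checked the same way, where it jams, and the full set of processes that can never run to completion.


UNSAFE — no complete ordering exists.
Key observation: type-C units is the bottleneck — with proc-H, proc-E, proc-B, proc-G done the pool holds (5, 9, 9, 3), short of every remaining need.
A maximal execution: proc-H, proc-E, proc-B, proc-G — then nothing else fits. Step-by-step check:
  pool = (2, 2, 3, 2)
  proc-H needs (2, 1, 3, 1) <= (2, 2, 3, 2) -> finishes; pool += (0, 1, 1, 0) = (2, 3, 4, 2)
  proc-E needs (1, 3, 2, 1) <= (2, 3, 4, 2) -> finishes; pool += (2, 3, 3, 0) = (4, 6, 7, 2)
  proc-B needs (3, 0, 5, 1) <= (4, 6, 7, 2) -> finishes; pool += (1, 2, 1, 1) = (5, 8, 8, 3)
  proc-G needs (3, 4, 2, 2) <= (5, 8, 8, 3) -> finishes; pool += (0, 1, 1, 0) = (5, 9, 9, 3)
  proc-D still needs (6, 8, 1, 1) but only (5, 9, 9, 3) is free — short on type-C units
  proc-C still needs (7, 5, 4, 0) but only (5, 9, 9, 3) is free — short on type-C units
Never able to finish: proc-D and proc-C.
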